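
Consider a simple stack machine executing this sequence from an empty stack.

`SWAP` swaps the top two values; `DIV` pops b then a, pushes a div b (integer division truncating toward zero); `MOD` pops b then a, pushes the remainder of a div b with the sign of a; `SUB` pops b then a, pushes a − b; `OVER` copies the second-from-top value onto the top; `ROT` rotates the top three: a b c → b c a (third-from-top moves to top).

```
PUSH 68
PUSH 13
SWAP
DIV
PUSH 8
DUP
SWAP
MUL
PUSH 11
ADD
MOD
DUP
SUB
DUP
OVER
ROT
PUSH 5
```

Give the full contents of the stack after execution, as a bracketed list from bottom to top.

[0, 0, 0, 5]

PUSH 68  [68]
PUSH 13  [68, 13]
SWAP     [13, 68]
DIV      [0]
PUSH 8   [0, 8]
DUP      [0, 8, 8]
SWAP     [0, 8, 8]
MUL      [0, 64]
PUSH 11  [0, 64, 11]
ADD      [0, 75]
MOD      [0]
DUP      [0, 0]
SUB      [0]
DUP      [0, 0]
OVER     [0, 0, 0]
ROT      [0, 0, 0]
PUSH 5   [0, 0, 0, 5]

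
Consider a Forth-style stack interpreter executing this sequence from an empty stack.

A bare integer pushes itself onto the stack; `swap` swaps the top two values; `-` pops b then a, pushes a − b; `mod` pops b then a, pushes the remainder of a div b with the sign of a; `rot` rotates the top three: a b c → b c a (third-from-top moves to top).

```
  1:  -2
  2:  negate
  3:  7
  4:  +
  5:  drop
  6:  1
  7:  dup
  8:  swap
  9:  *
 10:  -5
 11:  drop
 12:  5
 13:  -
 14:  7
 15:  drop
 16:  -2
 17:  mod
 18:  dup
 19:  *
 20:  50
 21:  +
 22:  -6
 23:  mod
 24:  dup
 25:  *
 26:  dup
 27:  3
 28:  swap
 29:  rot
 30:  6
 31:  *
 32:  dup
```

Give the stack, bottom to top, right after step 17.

[0]

-2     → [-2]
negate → [2]
7      → [2, 7]
+      → [9]
drop   → []
1      → [1]
dup    → [1, 1]
swap   → [1, 1]
*      → [1]
-5     → [1, -5]
drop   → [1]
5      → [1, 5]
-      → [-4]
7      → [-4, 7]
drop   → [-4]
-2     → [-4, -2]
mod    → [0]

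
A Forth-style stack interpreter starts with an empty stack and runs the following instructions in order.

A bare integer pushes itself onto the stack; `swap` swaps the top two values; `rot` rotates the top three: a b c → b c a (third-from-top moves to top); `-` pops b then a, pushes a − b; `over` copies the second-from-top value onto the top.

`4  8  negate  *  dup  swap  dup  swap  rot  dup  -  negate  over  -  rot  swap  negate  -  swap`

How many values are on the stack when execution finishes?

4      : 4
8      : 4 8
negate : 4 -8
*      : -32
dup    : -32 -32
swap   : -32 -32
dup    : -32 -32 -32
swap   : -32 -32 -32
rot    : -32 -32 -32
dup    : -32 -32 -32 -32
-      : -32 -32 0
negate : -32 -32 0
over   : -32 -32 0 -32
-      : -32 -32 32
rot    : -32 32 -32
swap   : -32 -32 32
negate : -32 -32 -32
-      : -32 0
swap   : 0 -32

2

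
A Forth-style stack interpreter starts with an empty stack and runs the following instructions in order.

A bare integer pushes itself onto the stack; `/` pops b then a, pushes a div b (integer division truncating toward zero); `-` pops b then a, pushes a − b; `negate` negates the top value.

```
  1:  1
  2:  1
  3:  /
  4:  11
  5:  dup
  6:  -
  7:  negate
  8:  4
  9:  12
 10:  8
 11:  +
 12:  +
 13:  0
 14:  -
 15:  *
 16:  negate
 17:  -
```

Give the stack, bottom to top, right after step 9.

[1, 0, 4, 12]

1      → 1
1      → 1 1
/      → 1
11     → 1 11
dup    → 1 11 11
-      → 1 0
negate → 1 0
4      → 1 0 4
12     → 1 0 4 12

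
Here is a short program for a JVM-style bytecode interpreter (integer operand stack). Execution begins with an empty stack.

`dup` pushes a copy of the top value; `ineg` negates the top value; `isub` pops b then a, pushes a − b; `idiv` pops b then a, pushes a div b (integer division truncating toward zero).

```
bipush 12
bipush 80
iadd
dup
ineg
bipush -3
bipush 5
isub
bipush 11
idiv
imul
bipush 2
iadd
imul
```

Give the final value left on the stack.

184

bipush 12 : 12
bipush 80 : 12 80
iadd      : 92
dup       : 92 92
ineg      : 92 -92
bipush -3 : 92 -92 -3
bipush 5  : 92 -92 -3 5
isub      : 92 -92 -8
bipush 11 : 92 -92 -8 11
idiv      : 92 -92 0
imul      : 92 0
bipush 2  : 92 0 2
iadd      : 92 2
imul      : 184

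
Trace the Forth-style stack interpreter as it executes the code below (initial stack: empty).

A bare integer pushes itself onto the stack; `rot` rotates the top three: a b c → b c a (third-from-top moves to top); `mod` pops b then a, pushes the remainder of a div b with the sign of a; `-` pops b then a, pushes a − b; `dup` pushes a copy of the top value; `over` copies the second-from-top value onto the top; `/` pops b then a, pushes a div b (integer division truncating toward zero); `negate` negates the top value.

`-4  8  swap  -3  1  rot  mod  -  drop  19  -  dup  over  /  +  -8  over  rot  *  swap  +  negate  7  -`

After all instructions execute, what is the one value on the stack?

-99

-4     : -4
8      : -4 8
swap   : 8 -4
-3     : 8 -4 -3
1      : 8 -4 -3 1
rot    : 8 -3 1 -4
mod    : 8 -3 1
-      : 8 -4
drop   : 8
19     : 8 19
-      : -11
dup    : -11 -11
over   : -11 -11 -11
/      : -11 1
+      : -10
-8     : -10 -8
over   : -10 -8 -10
rot    : -8 -10 -10
*      : -8 100
swap   : 100 -8
+      : 92
negate : -92
7      : -92 7
-      : -99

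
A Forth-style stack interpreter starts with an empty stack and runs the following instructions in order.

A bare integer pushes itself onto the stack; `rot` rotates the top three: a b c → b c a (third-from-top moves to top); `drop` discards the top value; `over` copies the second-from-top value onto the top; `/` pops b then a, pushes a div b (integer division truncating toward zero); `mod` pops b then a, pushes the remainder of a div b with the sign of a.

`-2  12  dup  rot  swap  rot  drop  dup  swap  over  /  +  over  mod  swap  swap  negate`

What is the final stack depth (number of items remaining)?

2

-2     -> -2
12     -> -2 12
dup    -> -2 12 12
rot    -> 12 12 -2
swap   -> 12 -2 12
rot    -> -2 12 12
drop   -> -2 12
dup    -> -2 12 12
swap   -> -2 12 12
over   -> -2 12 12 12
/      -> -2 12 1
+      -> -2 13
over   -> -2 13 -2
mod    -> -2 1
swap   -> 1 -2
swap   -> -2 1
negate -> -2 -1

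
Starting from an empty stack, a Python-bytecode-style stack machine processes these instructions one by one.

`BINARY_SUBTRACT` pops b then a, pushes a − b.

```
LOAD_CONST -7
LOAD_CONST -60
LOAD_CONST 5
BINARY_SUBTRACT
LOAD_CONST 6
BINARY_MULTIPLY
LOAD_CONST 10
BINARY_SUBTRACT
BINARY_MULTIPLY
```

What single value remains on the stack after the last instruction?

2800

LOAD_CONST -7   : [-7]
LOAD_CONST -60  : [-7, -60]
LOAD_CONST 5    : [-7, -60, 5]
BINARY_SUBTRACT : [-7, -65]
LOAD_CONST 6    : [-7, -65, 6]
BINARY_MULTIPLY : [-7, -390]
LOAD_CONST 10   : [-7, -390, 10]
BINARY_SUBTRACT : [-7, -400]
BINARY_MULTIPLY : [2800]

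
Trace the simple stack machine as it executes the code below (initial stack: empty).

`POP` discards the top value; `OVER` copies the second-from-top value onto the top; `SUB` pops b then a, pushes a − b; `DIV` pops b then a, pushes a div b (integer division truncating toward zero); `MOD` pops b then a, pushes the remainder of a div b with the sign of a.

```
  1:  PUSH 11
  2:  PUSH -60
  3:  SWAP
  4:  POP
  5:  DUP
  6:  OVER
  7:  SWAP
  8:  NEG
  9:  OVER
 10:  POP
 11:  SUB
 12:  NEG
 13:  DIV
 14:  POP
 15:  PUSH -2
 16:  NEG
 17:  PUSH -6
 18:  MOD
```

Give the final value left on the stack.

2

PUSH 11  → 11
PUSH -60 → 11 -60
SWAP     → -60 11
POP      → -60
DUP      → -60 -60
OVER     → -60 -60 -60
SWAP     → -60 -60 -60
NEG      → -60 -60 60
OVER     → -60 -60 60 -60
POP      → -60 -60 60
SUB      → -60 -120
NEG      → -60 120
DIV      → 0
POP      → (empty)
PUSH -2  → -2
NEG      → 2
PUSH -6  → 2 -6
MOD      → 2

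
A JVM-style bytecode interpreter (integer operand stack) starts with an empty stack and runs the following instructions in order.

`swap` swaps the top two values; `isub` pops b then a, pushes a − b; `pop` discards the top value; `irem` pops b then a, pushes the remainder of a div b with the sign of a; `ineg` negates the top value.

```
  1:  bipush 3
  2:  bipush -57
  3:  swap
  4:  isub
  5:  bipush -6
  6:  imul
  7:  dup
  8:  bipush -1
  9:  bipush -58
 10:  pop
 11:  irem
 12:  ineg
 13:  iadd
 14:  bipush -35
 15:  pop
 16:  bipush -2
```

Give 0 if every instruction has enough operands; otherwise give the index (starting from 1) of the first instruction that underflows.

0

bipush 3   -> 3
bipush -57 -> 3 -57
swap       -> -57 3
isub       -> -60
bipush -6  -> -60 -6
imul       -> 360
dup        -> 360 360
bipush -1  -> 360 360 -1
bipush -58 -> 360 360 -1 -58
pop        -> 360 360 -1
irem       -> 360 0
ineg       -> 360 0
iadd       -> 360
bipush -35 -> 360 -35
pop        -> 360
bipush -2  -> 360 -2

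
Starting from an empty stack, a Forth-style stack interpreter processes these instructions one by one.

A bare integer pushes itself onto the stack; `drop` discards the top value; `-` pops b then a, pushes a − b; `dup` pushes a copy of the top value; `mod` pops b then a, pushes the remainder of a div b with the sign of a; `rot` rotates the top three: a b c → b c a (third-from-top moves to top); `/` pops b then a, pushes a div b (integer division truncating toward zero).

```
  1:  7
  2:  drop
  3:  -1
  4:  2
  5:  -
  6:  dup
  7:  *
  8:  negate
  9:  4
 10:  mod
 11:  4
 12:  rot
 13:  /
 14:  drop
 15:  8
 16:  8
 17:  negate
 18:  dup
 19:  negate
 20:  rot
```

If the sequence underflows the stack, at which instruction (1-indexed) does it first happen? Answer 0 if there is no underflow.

12

7      → [7]
drop   → []
-1     → [-1]
2      → [-1, 2]
-      → [-3]
dup    → [-3, -3]
*      → [9]
negate → [-9]
4      → [-9, 4]
mod    → [-1]
4      → [-1, 4]
rot  — needs 3 operands, stack has 2 → underflow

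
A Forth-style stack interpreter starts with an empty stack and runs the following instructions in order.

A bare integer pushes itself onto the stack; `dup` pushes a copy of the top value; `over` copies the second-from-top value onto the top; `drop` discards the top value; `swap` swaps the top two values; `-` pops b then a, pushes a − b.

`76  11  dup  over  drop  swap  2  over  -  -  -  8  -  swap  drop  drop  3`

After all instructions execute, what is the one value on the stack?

76   -> [76]
11   -> [76, 11]
dup  -> [76, 11, 11]
over -> [76, 11, 11, 11]
drop -> [76, 11, 11]
swap -> [76, 11, 11]
2    -> [76, 11, 11, 2]
over -> [76, 11, 11, 2, 11]
-    -> [76, 11, 11, -9]
-    -> [76, 11, 20]
-    -> [76, -9]
8    -> [76, -9, 8]
-    -> [76, -17]
swap -> [-17, 76]
drop -> [-17]
drop -> []
3    -> [3]

3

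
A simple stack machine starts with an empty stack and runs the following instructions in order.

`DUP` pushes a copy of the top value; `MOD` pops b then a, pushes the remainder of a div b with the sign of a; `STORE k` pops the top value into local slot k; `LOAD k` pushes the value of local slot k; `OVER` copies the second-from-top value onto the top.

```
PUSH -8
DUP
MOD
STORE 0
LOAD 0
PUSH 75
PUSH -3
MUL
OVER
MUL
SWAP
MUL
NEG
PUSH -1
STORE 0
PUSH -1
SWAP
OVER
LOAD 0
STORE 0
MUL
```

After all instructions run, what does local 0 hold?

PUSH -8  [-8]
DUP      [-8, -8]
MOD      [0]
STORE 0  []
LOAD 0   [0]
PUSH 75  [0, 75]
PUSH -3  [0, 75, -3]
MUL      [0, -225]
OVER     [0, -225, 0]
MUL      [0, 0]
SWAP     [0, 0]
MUL      [0]
NEG      [0]
PUSH -1  [0, -1]
STORE 0  [0]
PUSH -1  [0, -1]
SWAP     [-1, 0]
OVER     [-1, 0, -1]
LOAD 0   [-1, 0, -1, -1]
STORE 0  [-1, 0, -1]
MUL      [-1, 0]

-1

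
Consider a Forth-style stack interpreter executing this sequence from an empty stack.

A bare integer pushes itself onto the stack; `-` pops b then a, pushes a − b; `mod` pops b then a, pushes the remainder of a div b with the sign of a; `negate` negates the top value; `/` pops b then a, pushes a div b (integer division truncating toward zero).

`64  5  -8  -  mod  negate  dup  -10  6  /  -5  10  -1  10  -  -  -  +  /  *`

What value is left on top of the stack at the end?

0

64     → [64]
5      → [64, 5]
-8     → [64, 5, -8]
-      → [64, 13]
mod    → [12]
negate → [-12]
dup    → [-12, -12]
-10    → [-12, -12, -10]
6      → [-12, -12, -10, 6]
/      → [-12, -12, -1]
-5     → [-12, -12, -1, -5]
10     → [-12, -12, -1, -5, 10]
-1     → [-12, -12, -1, -5, 10, -1]
10     → [-12, -12, -1, -5, 10, -1, 10]
-      → [-12, -12, -1, -5, 10, -11]
-      → [-12, -12, -1, -5, 21]
-      → [-12, -12, -1, -26]
+      → [-12, -12, -27]
/      → [-12, 0]
*      → [0]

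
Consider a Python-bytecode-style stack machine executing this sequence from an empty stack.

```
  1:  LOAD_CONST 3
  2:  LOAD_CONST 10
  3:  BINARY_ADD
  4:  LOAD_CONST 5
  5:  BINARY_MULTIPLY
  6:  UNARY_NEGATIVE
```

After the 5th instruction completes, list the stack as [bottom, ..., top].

[65]

LOAD_CONST 3    → [3]
LOAD_CONST 10   → [3, 10]
BINARY_ADD      → [13]
LOAD_CONST 5    → [13, 5]
BINARY_MULTIPLY → [65]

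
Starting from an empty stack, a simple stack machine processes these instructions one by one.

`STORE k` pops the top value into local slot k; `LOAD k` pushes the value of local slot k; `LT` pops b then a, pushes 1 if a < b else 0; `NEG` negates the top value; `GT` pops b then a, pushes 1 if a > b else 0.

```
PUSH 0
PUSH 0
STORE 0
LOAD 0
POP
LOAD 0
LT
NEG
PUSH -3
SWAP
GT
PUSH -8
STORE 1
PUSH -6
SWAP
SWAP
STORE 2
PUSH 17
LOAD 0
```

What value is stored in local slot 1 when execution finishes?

PUSH 0  → 0
PUSH 0  → 0 0
STORE 0 → 0
LOAD 0  → 0 0
POP     → 0
LOAD 0  → 0 0
LT      → 0
NEG     → 0
PUSH -3 → 0 -3
SWAP    → -3 0
GT      → 0
PUSH -8 → 0 -8
STORE 1 → 0
PUSH -6 → 0 -6
SWAP    → -6 0
SWAP    → 0 -6
STORE 2 → 0
PUSH 17 → 0 17
LOAD 0  → 0 17 0

-8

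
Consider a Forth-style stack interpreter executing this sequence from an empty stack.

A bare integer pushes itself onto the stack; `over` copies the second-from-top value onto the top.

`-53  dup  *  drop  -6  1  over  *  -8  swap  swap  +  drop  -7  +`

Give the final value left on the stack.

-53  → [-53]
dup  → [-53, -53]
*    → [2809]
drop → []
-6   → [-6]
1    → [-6, 1]
over → [-6, 1, -6]
*    → [-6, -6]
-8   → [-6, -6, -8]
swap → [-6, -8, -6]
swap → [-6, -6, -8]
+    → [-6, -14]
drop → [-6]
-7   → [-6, -7]
+    → [-13]

-13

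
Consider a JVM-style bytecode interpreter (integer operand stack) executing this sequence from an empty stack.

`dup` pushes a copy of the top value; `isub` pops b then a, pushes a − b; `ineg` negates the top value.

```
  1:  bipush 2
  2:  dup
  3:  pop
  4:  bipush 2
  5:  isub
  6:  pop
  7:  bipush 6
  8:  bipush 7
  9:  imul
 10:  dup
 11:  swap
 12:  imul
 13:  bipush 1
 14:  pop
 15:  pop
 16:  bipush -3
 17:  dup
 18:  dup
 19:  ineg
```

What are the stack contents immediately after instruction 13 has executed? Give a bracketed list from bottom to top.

[1764, 1]

bipush 2 → 2
dup      → 2 2
pop      → 2
bipush 2 → 2 2
isub     → 0
pop      → (empty)
bipush 6 → 6
bipush 7 → 6 7
imul     → 42
dup      → 42 42
swap     → 42 42
imul     → 1764
bipush 1 → 1764 1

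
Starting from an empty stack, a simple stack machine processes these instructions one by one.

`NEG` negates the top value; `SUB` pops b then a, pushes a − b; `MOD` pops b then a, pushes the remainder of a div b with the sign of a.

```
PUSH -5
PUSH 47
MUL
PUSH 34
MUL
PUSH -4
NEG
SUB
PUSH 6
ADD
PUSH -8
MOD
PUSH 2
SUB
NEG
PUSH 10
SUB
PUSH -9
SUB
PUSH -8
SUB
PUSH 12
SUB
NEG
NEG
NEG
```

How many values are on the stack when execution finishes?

1

PUSH -5 -> -5
PUSH 47 -> -5 47
MUL     -> -235
PUSH 34 -> -235 34
MUL     -> -7990
PUSH -4 -> -7990 -4
NEG     -> -7990 4
SUB     -> -7994
PUSH 6  -> -7994 6
ADD     -> -7988
PUSH -8 -> -7988 -8
MOD     -> -4
PUSH 2  -> -4 2
SUB     -> -6
NEG     -> 6
PUSH 10 -> 6 10
SUB     -> -4
PUSH -9 -> -4 -9
SUB     -> 5
PUSH -8 -> 5 -8
SUB     -> 13
PUSH 12 -> 13 12
SUB     -> 1
NEG     -> -1
NEG     -> 1
NEG     -> -1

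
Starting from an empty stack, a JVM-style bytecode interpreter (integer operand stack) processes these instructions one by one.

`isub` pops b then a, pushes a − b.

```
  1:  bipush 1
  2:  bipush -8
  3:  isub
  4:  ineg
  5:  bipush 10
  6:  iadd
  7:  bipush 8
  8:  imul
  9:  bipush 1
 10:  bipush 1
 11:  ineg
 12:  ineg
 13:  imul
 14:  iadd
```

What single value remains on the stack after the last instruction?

bipush 1  : [1]
bipush -8 : [1, -8]
isub      : [9]
ineg      : [-9]
bipush 10 : [-9, 10]
iadd      : [1]
bipush 8  : [1, 8]
imul      : [8]
bipush 1  : [8, 1]
bipush 1  : [8, 1, 1]
ineg      : [8, 1, -1]
ineg      : [8, 1, 1]
imul      : [8, 1]
iadd      : [9]

9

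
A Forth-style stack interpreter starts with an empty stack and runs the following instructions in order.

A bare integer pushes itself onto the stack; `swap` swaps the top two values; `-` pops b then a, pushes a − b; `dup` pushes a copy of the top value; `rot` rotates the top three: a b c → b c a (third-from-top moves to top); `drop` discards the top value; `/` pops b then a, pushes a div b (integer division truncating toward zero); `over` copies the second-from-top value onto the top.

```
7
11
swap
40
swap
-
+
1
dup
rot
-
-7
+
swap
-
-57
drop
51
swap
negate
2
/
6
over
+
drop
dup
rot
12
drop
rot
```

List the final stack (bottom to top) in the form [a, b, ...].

[25, 51, 25]

7      -> 7
11     -> 7 11
swap   -> 11 7
40     -> 11 7 40
swap   -> 11 40 7
-      -> 11 33
+      -> 44
1      -> 44 1
dup    -> 44 1 1
rot    -> 1 1 44
-      -> 1 -43
-7     -> 1 -43 -7
+      -> 1 -50
swap   -> -50 1
-      -> -51
-57    -> -51 -57
drop   -> -51
51     -> -51 51
swap   -> 51 -51
negate -> 51 51
2      -> 51 51 2
/      -> 51 25
6      -> 51 25 6
over   -> 51 25 6 25
+      -> 51 25 31
drop   -> 51 25
dup    -> 51 25 25
rot    -> 25 25 51
12     -> 25 25 51 12
drop   -> 25 25 51
rot    -> 25 51 25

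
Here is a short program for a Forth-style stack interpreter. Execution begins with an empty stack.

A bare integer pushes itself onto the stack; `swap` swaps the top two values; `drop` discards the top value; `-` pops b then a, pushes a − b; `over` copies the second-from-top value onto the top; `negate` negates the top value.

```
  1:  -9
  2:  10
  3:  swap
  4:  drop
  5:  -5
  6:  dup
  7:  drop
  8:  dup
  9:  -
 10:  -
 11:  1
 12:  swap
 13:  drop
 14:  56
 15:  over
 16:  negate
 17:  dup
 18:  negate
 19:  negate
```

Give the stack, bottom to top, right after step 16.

-9     -> [-9]
10     -> [-9, 10]
swap   -> [10, -9]
drop   -> [10]
-5     -> [10, -5]
dup    -> [10, -5, -5]
drop   -> [10, -5]
dup    -> [10, -5, -5]
-      -> [10, 0]
-      -> [10]
1      -> [10, 1]
swap   -> [1, 10]
drop   -> [1]
56     -> [1, 56]
over   -> [1, 56, 1]
negate -> [1, 56, -1]

[1, 56, -1]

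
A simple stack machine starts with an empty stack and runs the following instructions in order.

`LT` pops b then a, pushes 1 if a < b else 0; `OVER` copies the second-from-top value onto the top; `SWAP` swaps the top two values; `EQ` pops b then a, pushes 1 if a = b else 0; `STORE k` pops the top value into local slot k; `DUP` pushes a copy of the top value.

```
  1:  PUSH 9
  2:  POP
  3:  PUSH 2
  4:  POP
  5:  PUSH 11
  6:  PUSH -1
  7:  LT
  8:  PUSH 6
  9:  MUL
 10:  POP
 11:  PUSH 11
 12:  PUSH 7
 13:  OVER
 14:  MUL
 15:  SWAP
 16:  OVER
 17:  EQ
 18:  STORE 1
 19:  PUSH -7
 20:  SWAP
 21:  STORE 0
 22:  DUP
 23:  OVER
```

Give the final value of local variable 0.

77

PUSH 9  → 9
POP     → (empty)
PUSH 2  → 2
POP     → (empty)
PUSH 11 → 11
PUSH -1 → 11 -1
LT      → 0
PUSH 6  → 0 6
MUL     → 0
POP     → (empty)
PUSH 11 → 11
PUSH 7  → 11 7
OVER    → 11 7 11
MUL     → 11 77
SWAP    → 77 11
OVER    → 77 11 77
EQ      → 77 0
STORE 1 → 77
PUSH -7 → 77 -7
SWAP    → -7 77
STORE 0 → -7
DUP     → -7 -7
OVER    → -7 -7 -7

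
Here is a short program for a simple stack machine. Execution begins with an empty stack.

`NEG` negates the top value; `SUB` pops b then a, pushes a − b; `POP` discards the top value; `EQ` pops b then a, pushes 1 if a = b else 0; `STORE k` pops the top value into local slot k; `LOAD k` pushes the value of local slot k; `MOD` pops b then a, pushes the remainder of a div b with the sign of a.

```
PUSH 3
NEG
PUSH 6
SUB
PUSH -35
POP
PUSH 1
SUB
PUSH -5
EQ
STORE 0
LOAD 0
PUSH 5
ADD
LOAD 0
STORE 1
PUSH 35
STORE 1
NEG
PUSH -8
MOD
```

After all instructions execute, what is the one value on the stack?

-5

PUSH 3   : 3
NEG      : -3
PUSH 6   : -3 6
SUB      : -9
PUSH -35 : -9 -35
POP      : -9
PUSH 1   : -9 1
SUB      : -10
PUSH -5  : -10 -5
EQ       : 0
STORE 0  : (empty)
LOAD 0   : 0
PUSH 5   : 0 5
ADD      : 5
LOAD 0   : 5 0
STORE 1  : 5
PUSH 35  : 5 35
STORE 1  : 5
NEG      : -5
PUSH -8  : -5 -8
MOD      : -5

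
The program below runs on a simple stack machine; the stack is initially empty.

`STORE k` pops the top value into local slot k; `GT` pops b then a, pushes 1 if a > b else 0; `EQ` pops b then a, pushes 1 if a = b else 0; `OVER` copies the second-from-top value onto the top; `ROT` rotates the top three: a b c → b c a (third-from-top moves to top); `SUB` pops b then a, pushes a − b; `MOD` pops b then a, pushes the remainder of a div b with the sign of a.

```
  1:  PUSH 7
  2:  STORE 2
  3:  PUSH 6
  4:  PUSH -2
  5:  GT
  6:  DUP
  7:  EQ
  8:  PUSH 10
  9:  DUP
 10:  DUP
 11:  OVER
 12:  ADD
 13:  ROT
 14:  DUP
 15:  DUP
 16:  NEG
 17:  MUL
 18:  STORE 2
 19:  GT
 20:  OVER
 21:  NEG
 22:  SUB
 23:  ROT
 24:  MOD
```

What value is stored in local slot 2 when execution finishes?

PUSH 7   7
STORE 2  (empty)
PUSH 6   6
PUSH -2  6 -2
GT       1
DUP      1 1
EQ       1
PUSH 10  1 10
DUP      1 10 10
DUP      1 10 10 10
OVER     1 10 10 10 10
ADD      1 10 10 20
ROT      1 10 20 10
DUP      1 10 20 10 10
DUP      1 10 20 10 10 10
NEG      1 10 20 10 10 -10
MUL      1 10 20 10 -100
STORE 2  1 10 20 10
GT       1 10 1
OVER     1 10 1 10
NEG      1 10 1 -10
SUB      1 10 11
ROT      10 11 1
MOD      10 0

-100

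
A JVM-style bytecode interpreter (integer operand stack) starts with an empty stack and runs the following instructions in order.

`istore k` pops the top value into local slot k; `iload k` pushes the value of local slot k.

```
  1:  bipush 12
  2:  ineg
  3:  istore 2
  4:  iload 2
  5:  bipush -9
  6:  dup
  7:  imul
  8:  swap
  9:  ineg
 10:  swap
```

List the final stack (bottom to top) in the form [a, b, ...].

bipush 12 : 12
ineg      : -12
istore 2  : (empty)
iload 2   : -12
bipush -9 : -12 -9
dup       : -12 -9 -9
imul      : -12 81
swap      : 81 -12
ineg      : 81 12
swap      : 12 81

[12, 81]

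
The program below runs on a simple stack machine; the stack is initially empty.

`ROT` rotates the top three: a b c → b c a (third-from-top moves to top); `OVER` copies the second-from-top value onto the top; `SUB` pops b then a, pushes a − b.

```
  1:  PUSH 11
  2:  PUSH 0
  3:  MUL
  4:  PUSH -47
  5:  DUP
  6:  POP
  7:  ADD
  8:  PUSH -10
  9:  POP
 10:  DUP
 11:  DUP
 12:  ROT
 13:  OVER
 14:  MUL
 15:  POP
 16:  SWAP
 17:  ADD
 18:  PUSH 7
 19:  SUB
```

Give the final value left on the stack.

PUSH 11  → [11]
PUSH 0   → [11, 0]
MUL      → [0]
PUSH -47 → [0, -47]
DUP      → [0, -47, -47]
POP      → [0, -47]
ADD      → [-47]
PUSH -10 → [-47, -10]
POP      → [-47]
DUP      → [-47, -47]
DUP      → [-47, -47, -47]
ROT      → [-47, -47, -47]
OVER     → [-47, -47, -47, -47]
MUL      → [-47, -47, 2209]
POP      → [-47, -47]
SWAP     → [-47, -47]
ADD      → [-94]
PUSH 7   → [-94, 7]
SUB      → [-101]

-101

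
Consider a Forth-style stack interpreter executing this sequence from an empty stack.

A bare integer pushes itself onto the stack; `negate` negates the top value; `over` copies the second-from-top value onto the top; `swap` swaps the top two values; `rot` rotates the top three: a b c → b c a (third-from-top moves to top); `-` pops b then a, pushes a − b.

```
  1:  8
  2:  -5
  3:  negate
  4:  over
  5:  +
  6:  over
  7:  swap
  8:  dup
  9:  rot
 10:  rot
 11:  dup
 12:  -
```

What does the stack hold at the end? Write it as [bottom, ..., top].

8       8
-5      8 -5
negate  8 5
over    8 5 8
+       8 13
over    8 13 8
swap    8 8 13
dup     8 8 13 13
rot     8 13 13 8
rot     8 13 8 13
dup     8 13 8 13 13
-       8 13 8 0

[8, 13, 8, 0]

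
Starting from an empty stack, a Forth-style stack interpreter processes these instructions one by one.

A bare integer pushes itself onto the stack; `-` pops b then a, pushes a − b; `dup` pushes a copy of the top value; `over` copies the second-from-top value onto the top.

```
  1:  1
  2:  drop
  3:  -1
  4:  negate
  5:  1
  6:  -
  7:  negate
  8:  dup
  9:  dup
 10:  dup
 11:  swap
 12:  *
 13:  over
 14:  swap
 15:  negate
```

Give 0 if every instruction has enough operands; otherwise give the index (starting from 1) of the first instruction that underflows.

1      : 1
drop   : (empty)
-1     : -1
negate : 1
1      : 1 1
-      : 0
negate : 0
dup    : 0 0
dup    : 0 0 0
dup    : 0 0 0 0
swap   : 0 0 0 0
*      : 0 0 0
over   : 0 0 0 0
swap   : 0 0 0 0
negate : 0 0 0 0

0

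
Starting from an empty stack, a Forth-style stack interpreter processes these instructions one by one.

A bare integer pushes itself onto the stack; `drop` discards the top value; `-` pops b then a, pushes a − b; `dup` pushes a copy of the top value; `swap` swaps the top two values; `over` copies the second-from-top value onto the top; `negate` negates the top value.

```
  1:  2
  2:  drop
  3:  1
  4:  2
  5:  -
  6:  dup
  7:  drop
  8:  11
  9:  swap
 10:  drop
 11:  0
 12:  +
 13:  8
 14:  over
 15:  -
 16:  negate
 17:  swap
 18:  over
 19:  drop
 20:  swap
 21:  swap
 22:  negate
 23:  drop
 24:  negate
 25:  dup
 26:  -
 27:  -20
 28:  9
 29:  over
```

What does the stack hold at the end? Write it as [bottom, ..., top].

[0, -20, 9, -20]

2      : [2]
drop   : []
1      : [1]
2      : [1, 2]
-      : [-1]
dup    : [-1, -1]
drop   : [-1]
11     : [-1, 11]
swap   : [11, -1]
drop   : [11]
0      : [11, 0]
+      : [11]
8      : [11, 8]
over   : [11, 8, 11]
-      : [11, -3]
negate : [11, 3]
swap   : [3, 11]
over   : [3, 11, 3]
drop   : [3, 11]
swap   : [11, 3]
swap   : [3, 11]
negate : [3, -11]
drop   : [3]
negate : [-3]
dup    : [-3, -3]
-      : [0]
-20    : [0, -20]
9      : [0, -20, 9]
over   : [0, -20, 9, -20]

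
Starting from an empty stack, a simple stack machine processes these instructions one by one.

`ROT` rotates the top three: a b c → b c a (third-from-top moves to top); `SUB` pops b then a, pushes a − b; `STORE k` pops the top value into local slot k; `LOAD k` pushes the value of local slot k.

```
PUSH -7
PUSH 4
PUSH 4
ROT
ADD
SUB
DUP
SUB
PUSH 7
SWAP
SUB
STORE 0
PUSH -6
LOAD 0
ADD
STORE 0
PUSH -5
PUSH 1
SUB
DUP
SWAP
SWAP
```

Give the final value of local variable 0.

PUSH -7  -7
PUSH 4   -7 4
PUSH 4   -7 4 4
ROT      4 4 -7
ADD      4 -3
SUB      7
DUP      7 7
SUB      0
PUSH 7   0 7
SWAP     7 0
SUB      7
STORE 0  (empty)
PUSH -6  -6
LOAD 0   -6 7
ADD      1
STORE 0  (empty)
PUSH -5  -5
PUSH 1   -5 1
SUB      -6
DUP      -6 -6
SWAP     -6 -6
SWAP     -6 -6

1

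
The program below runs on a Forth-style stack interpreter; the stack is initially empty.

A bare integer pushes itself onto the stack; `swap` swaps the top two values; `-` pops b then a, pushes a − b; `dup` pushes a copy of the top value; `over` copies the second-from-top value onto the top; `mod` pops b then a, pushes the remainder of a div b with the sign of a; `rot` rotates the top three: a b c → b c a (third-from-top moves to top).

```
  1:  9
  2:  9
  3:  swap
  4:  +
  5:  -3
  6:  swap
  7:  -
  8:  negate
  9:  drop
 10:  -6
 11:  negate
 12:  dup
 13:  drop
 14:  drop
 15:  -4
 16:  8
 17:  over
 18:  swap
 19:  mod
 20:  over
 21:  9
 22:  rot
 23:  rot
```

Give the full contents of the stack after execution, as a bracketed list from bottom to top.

[-4, 9, -4, -4]

9      : 9
9      : 9 9
swap   : 9 9
+      : 18
-3     : 18 -3
swap   : -3 18
-      : -21
negate : 21
drop   : (empty)
-6     : -6
negate : 6
dup    : 6 6
drop   : 6
drop   : (empty)
-4     : -4
8      : -4 8
over   : -4 8 -4
swap   : -4 -4 8
mod    : -4 -4
over   : -4 -4 -4
9      : -4 -4 -4 9
rot    : -4 -4 9 -4
rot    : -4 9 -4 -4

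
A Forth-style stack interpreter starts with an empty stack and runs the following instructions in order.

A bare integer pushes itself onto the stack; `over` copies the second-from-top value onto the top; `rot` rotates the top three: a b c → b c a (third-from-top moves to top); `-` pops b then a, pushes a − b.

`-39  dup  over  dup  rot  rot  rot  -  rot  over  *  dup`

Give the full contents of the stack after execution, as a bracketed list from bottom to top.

[-39, 0, 0, 0]

-39  -> -39
dup  -> -39 -39
over -> -39 -39 -39
dup  -> -39 -39 -39 -39
rot  -> -39 -39 -39 -39
rot  -> -39 -39 -39 -39
rot  -> -39 -39 -39 -39
-    -> -39 -39 0
rot  -> -39 0 -39
over -> -39 0 -39 0
*    -> -39 0 0
dup  -> -39 0 0 0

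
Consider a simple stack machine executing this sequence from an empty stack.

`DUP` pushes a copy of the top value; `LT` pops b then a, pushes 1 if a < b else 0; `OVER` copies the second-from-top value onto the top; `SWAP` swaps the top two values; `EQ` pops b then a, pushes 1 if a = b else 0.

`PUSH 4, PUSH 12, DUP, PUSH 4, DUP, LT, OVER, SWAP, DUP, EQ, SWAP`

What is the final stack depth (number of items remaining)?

PUSH 4  : 4
PUSH 12 : 4 12
DUP     : 4 12 12
PUSH 4  : 4 12 12 4
DUP     : 4 12 12 4 4
LT      : 4 12 12 0
OVER    : 4 12 12 0 12
SWAP    : 4 12 12 12 0
DUP     : 4 12 12 12 0 0
EQ      : 4 12 12 12 1
SWAP    : 4 12 12 1 12

5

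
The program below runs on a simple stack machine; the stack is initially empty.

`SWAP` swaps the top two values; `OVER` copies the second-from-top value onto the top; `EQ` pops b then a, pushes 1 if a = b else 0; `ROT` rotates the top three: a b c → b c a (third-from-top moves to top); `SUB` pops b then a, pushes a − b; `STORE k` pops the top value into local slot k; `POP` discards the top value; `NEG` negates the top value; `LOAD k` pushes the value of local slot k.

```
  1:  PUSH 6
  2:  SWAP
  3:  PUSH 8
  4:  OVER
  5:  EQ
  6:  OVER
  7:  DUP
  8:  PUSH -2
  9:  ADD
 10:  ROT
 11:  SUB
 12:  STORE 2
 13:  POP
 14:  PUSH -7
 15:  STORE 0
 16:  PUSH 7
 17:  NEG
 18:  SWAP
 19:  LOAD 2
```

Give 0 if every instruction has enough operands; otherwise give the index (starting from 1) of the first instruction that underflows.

2

PUSH 6 → 6
SWAP  — needs 2 operands, stack has 1 → underflow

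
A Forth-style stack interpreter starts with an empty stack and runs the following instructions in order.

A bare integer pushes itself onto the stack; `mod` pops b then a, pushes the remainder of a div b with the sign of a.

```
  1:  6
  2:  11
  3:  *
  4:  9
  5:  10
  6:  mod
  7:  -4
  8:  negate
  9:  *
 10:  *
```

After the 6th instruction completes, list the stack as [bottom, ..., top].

6    [6]
11   [6, 11]
*    [66]
9    [66, 9]
10   [66, 9, 10]
mod  [66, 9]

[66, 9]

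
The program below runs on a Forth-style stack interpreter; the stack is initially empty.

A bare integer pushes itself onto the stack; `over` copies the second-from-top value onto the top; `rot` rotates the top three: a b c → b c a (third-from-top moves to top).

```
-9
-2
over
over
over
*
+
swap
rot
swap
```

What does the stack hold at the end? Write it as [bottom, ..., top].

-9   → -9
-2   → -9 -2
over → -9 -2 -9
over → -9 -2 -9 -2
over → -9 -2 -9 -2 -9
*    → -9 -2 -9 18
+    → -9 -2 9
swap → -9 9 -2
rot  → 9 -2 -9
swap → 9 -9 -2

[9, -9, -2]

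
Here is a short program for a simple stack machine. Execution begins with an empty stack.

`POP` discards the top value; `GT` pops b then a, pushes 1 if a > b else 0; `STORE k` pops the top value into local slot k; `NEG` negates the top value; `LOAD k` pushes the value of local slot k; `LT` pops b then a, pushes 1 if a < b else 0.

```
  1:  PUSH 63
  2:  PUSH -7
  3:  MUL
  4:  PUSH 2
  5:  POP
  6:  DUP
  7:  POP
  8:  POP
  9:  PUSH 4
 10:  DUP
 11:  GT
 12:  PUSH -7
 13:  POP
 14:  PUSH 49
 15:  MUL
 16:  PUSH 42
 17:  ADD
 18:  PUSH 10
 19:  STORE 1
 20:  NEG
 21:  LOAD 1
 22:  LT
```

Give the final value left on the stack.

PUSH 63 → 63
PUSH -7 → 63 -7
MUL     → -441
PUSH 2  → -441 2
POP     → -441
DUP     → -441 -441
POP     → -441
POP     → (empty)
PUSH 4  → 4
DUP     → 4 4
GT      → 0
PUSH -7 → 0 -7
POP     → 0
PUSH 49 → 0 49
MUL     → 0
PUSH 42 → 0 42
ADD     → 42
PUSH 10 → 42 10
STORE 1 → 42
NEG     → -42
LOAD 1  → -42 10
LT      → 1

1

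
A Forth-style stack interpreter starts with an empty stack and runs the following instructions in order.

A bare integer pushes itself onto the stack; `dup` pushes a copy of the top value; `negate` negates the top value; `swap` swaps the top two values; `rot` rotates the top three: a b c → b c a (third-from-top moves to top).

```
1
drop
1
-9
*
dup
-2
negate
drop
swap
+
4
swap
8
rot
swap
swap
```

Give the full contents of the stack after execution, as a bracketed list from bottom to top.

[-18, 8, 4]

1      → 1
drop   → (empty)
1      → 1
-9     → 1 -9
*      → -9
dup    → -9 -9
-2     → -9 -9 -2
negate → -9 -9 2
drop   → -9 -9
swap   → -9 -9
+      → -18
4      → -18 4
swap   → 4 -18
8      → 4 -18 8
rot    → -18 8 4
swap   → -18 4 8
swap   → -18 8 4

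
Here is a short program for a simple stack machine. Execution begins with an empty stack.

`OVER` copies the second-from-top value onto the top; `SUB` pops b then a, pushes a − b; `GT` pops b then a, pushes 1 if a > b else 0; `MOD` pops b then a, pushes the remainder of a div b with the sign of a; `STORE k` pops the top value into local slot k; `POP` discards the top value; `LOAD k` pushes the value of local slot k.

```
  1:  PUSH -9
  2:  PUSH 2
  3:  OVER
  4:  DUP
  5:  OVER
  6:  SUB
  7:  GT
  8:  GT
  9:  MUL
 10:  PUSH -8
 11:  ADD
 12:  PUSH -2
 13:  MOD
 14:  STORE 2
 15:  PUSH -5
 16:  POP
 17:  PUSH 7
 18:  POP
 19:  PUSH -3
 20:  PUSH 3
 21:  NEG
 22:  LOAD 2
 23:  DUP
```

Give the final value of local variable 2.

PUSH -9  -9
PUSH 2   -9 2
OVER     -9 2 -9
DUP      -9 2 -9 -9
OVER     -9 2 -9 -9 -9
SUB      -9 2 -9 0
GT       -9 2 0
GT       -9 1
MUL      -9
PUSH -8  -9 -8
ADD      -17
PUSH -2  -17 -2
MOD      -1
STORE 2  (empty)
PUSH -5  -5
POP      (empty)
PUSH 7   7
POP      (empty)
PUSH -3  -3
PUSH 3   -3 3
NEG      -3 -3
LOAD 2   -3 -3 -1
DUP      -3 -3 -1 -1

-1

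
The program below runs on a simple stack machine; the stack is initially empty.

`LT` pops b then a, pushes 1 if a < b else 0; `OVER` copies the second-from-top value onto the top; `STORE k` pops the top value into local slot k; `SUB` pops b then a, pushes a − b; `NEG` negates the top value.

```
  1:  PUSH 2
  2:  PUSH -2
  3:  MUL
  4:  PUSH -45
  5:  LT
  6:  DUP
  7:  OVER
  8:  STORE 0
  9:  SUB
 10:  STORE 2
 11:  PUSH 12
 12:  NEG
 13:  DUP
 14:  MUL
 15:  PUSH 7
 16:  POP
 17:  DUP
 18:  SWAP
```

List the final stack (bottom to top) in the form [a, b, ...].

PUSH 2   : 2
PUSH -2  : 2 -2
MUL      : -4
PUSH -45 : -4 -45
LT       : 0
DUP      : 0 0
OVER     : 0 0 0
STORE 0  : 0 0
SUB      : 0
STORE 2  : (empty)
PUSH 12  : 12
NEG      : -12
DUP      : -12 -12
MUL      : 144
PUSH 7   : 144 7
POP      : 144
DUP      : 144 144
SWAP     : 144 144

[144, 144]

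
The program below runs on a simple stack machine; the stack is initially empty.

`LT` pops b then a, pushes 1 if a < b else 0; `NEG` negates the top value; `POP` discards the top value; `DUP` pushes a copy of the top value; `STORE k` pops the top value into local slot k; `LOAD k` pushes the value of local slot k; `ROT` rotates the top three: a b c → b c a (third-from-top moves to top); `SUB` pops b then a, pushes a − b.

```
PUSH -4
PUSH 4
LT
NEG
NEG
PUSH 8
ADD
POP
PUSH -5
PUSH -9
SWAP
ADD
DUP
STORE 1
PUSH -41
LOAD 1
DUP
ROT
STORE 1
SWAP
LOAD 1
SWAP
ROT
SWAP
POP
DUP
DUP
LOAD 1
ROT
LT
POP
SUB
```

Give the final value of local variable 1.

PUSH -4  → -4
PUSH 4   → -4 4
LT       → 1
NEG      → -1
NEG      → 1
PUSH 8   → 1 8
ADD      → 9
POP      → (empty)
PUSH -5  → -5
PUSH -9  → -5 -9
SWAP     → -9 -5
ADD      → -14
DUP      → -14 -14
STORE 1  → -14
PUSH -41 → -14 -41
LOAD 1   → -14 -41 -14
DUP      → -14 -41 -14 -14
ROT      → -14 -14 -14 -41
STORE 1  → -14 -14 -14
SWAP     → -14 -14 -14
LOAD 1   → -14 -14 -14 -41
SWAP     → -14 -14 -41 -14
ROT      → -14 -41 -14 -14
SWAP     → -14 -41 -14 -14
POP      → -14 -41 -14
DUP      → -14 -41 -14 -14
DUP      → -14 -41 -14 -14 -14
LOAD 1   → -14 -41 -14 -14 -14 -41
ROT      → -14 -41 -14 -14 -41 -14
LT       → -14 -41 -14 -14 1
POP      → -14 -41 -14 -14
SUB      → -14 -41 0

-41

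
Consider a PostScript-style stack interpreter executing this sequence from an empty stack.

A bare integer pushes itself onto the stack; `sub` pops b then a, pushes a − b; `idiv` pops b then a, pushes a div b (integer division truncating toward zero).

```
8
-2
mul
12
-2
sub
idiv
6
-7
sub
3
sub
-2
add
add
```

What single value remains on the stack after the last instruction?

8    : 8
-2   : 8 -2
mul  : -16
12   : -16 12
-2   : -16 12 -2
sub  : -16 14
idiv : -1
6    : -1 6
-7   : -1 6 -7
sub  : -1 13
3    : -1 13 3
sub  : -1 10
-2   : -1 10 -2
add  : -1 8
add  : 7

7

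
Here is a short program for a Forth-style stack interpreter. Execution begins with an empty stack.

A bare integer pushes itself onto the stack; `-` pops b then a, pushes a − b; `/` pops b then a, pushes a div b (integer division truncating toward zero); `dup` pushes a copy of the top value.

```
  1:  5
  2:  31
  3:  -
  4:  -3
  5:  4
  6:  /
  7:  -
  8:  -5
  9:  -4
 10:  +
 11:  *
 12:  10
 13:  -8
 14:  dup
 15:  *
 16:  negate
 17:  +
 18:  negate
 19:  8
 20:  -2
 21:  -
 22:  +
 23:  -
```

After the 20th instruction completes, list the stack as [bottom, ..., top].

5      : [5]
31     : [5, 31]
-      : [-26]
-3     : [-26, -3]
4      : [-26, -3, 4]
/      : [-26, 0]
-      : [-26]
-5     : [-26, -5]
-4     : [-26, -5, -4]
+      : [-26, -9]
*      : [234]
10     : [234, 10]
-8     : [234, 10, -8]
dup    : [234, 10, -8, -8]
*      : [234, 10, 64]
negate : [234, 10, -64]
+      : [234, -54]
negate : [234, 54]
8      : [234, 54, 8]
-2     : [234, 54, 8, -2]

[234, 54, 8, -2]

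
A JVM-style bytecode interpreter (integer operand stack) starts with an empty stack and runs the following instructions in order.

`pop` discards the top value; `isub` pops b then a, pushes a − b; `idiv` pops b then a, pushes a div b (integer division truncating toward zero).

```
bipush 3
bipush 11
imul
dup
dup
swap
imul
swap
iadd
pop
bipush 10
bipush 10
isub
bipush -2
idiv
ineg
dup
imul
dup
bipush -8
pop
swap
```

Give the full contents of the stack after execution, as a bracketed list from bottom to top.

bipush 3  -> 3
bipush 11 -> 3 11
imul      -> 33
dup       -> 33 33
dup       -> 33 33 33
swap      -> 33 33 33
imul      -> 33 1089
swap      -> 1089 33
iadd      -> 1122
pop       -> (empty)
bipush 10 -> 10
bipush 10 -> 10 10
isub      -> 0
bipush -2 -> 0 -2
idiv      -> 0
ineg      -> 0
dup       -> 0 0
imul      -> 0
dup       -> 0 0
bipush -8 -> 0 0 -8
pop       -> 0 0
swap      -> 0 0

[0, 0]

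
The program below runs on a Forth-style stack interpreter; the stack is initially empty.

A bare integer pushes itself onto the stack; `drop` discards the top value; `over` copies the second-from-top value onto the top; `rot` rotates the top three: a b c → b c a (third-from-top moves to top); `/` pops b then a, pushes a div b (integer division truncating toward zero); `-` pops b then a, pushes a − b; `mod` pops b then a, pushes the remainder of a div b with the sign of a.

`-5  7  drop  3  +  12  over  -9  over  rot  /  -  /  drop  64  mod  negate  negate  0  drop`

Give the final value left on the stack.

-5     -> [-5]
7      -> [-5, 7]
drop   -> [-5]
3      -> [-5, 3]
+      -> [-2]
12     -> [-2, 12]
over   -> [-2, 12, -2]
-9     -> [-2, 12, -2, -9]
over   -> [-2, 12, -2, -9, -2]
rot    -> [-2, 12, -9, -2, -2]
/      -> [-2, 12, -9, 1]
-      -> [-2, 12, -10]
/      -> [-2, -1]
drop   -> [-2]
64     -> [-2, 64]
mod    -> [-2]
negate -> [2]
negate -> [-2]
0      -> [-2, 0]
drop   -> [-2]

-2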